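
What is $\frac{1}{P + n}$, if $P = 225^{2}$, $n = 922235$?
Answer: $\frac{1}{972860} \approx 1.0279 \cdot 10^{-6}$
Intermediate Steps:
$P = 50625$
$\frac{1}{P + n} = \frac{1}{50625 + 922235} = \frac{1}{972860}$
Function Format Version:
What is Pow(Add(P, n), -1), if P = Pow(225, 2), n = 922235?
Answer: Rational(1, 972860) ≈ 1.0279e-6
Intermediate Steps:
P = 50625
Pow(Add(P, n), -1) = Pow(Add(50625, 922235), -1) = Pow(972860, -1) = Rational(1, 972860)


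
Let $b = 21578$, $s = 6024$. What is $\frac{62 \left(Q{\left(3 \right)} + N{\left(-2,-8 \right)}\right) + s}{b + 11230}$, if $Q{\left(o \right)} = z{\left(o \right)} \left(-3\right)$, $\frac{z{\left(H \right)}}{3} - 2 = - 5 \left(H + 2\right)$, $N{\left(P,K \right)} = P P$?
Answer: $\frac{9553}{16404} \approx 0.58236$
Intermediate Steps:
$N{\left(P,K \right)} = P^{2}$
$z{\left(H \right)} = -24 - 15 H$ ($z{\left(H \right)} = 6 + 3 \left(- 5 \left(H + 2\right)\right) = 6 + 3 \left(- 5 \left(2 + H\right)\right) = 6 + 3 \left(-10 - 5 H\right) = 6 - \left(30 + 15 H\right) = -24 - 15 H$)
$Q{\left(o \right)} = 72 + 45 o$ ($Q{\left(o \right)} = \left(-24 - 15 o\right) \left(-3\right) = 72 + 45 o$)
$\frac{62 \left(Q{\left(3 \right)} + N{\left(-2,-8 \right)}\right) + s}{b + 11230} = \frac{62 \left(\left(72 + 45 \cdot 3\right) + \left(-2\right)^{2}\right) + 6024}{21578 + 11230} = \frac{62 \left(\left(72 + 135\right) + 4\right) + 6024}{32808} = \left(62 \left(207 + 4\right) + 6024\right) \frac{1}{32808} = \left(62 \cdot 211 + 6024\right) \frac{1}{32808} = \left(13082 + 6024\right) \frac{1}{32808} = 19106 \cdot \frac{1}{32808} = \frac{9553}{16404}$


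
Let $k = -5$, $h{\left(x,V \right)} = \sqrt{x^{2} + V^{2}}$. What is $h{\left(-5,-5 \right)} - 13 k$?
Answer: $65 + 5 \sqrt{2} \approx 72.071$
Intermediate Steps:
$h{\left(x,V \right)} = \sqrt{V^{2} + x^{2}}$
$h{\left(-5,-5 \right)} - 13 k = \sqrt{\left(-5\right)^{2} + \left(-5\right)^{2}} - -65 = \sqrt{25 + 25} + 65 = \sqrt{50} + 65 = 5 \sqrt{2} + 65 = 65 + 5 \sqrt{2}$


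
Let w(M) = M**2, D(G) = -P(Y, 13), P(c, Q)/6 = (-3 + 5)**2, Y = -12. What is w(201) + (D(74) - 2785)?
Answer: 37592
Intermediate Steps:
P(c, Q) = 24 (P(c, Q) = 6*(-3 + 5)**2 = 6*2**2 = 6*4 = 24)
D(G) = -24 (D(G) = -1*24 = -24)
w(201) + (D(74) - 2785) = 201**2 + (-24 - 2785) = 40401 + (-24 - 1*2785) = 40401 + (-24 - 2785) = 40401 - 2809 = 37592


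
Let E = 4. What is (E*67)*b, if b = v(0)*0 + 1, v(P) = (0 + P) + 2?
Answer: 268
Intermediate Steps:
v(P) = 2 + P (v(P) = P + 2 = 2 + P)
b = 1 (b = (2 + 0)*0 + 1 = 2*0 + 1 = 0 + 1 = 1)
(E*67)*b = (4*67)*1 = 268*1 = 268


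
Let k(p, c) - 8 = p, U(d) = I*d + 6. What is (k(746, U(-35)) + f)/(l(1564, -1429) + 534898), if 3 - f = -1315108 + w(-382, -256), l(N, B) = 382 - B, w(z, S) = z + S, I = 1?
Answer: 1316503/536709 ≈ 2.4529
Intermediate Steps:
U(d) = 6 + d (U(d) = 1*d + 6 = d + 6 = 6 + d)
w(z, S) = S + z
k(p, c) = 8 + p
f = 1315749 (f = 3 - (-1315108 + (-256 - 382)) = 3 - (-1315108 - 638) = 3 - 1*(-1315746) = 3 + 1315746 = 1315749)
(k(746, U(-35)) + f)/(l(1564, -1429) + 534898) = ((8 + 746) + 1315749)/((382 - 1*(-1429)) + 534898) = (754 + 1315749)/((382 + 1429) + 534898) = 1316503/(1811 + 534898) = 1316503/536709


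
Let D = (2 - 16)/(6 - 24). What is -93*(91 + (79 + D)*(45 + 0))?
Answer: -342333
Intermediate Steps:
D = 7/9 (D = -14/(-18) = -14*(-1/18) = 7/9 ≈ 0.77778)
-93*(91 + (79 + D)*(45 + 0)) = -93*(91 + (79 + 7/9)*(45 + 0)) = -93*(91 + (718/9)*45) = -93*(91 + 3590) = -93*3681 = -342333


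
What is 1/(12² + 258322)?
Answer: 1/258466 ≈ 3.8690e-6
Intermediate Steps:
1/(12² + 258322) = 1/(144 + 258322) = 1/258466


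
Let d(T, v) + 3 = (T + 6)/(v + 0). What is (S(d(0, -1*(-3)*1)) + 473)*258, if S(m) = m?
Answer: 121776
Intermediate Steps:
d(T, v) = -3 + (6 + T)/v (d(T, v) = -3 + (T + 6)/(v + 0) = -3 + (6 + T)/v)
(S(d(0, -1*(-3)*1)) + 473)*258 = ((6 + 0 - 3*(-1*(-3)))/((-1*(-3)*1)) + 473)*258 = ((6 + 0 - 9)/((3*1)) + 473)*258 = ((6 + 0 - 3*3)/3 + 473)*258 = ((6 + 0 - 9)/3 + 473)*258 = ((1/3)*(-3) + 473)*258 = (-1 + 473)*258 = 472*258 = 121776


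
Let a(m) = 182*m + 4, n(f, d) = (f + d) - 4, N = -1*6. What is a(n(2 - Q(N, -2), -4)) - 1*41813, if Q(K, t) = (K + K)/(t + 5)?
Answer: -42173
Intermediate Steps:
N = -6
Q(K, t) = 2*K/(5 + t) (Q(K, t) = (2*K)/(5 + t) = 2*K/(5 + t))
n(f, d) = -4 + d + f (n(f, d) = (d + f) - 4 = -4 + d + f)
a(m) = 4 + 182*m
a(n(2 - Q(N, -2), -4)) - 1*41813 = (4 + 182*(-4 - 4 + (2 - 2*(-6)/(5 - 2)))) - 1*41813 = (4 + 182*(-4 - 4 + (2 - 2*(-6)/3))) - 41813 = (4 + 182*(-4 - 4 + (2 - 1*(-4)))) - 41813 = (4 + 182*(-4 - 4 + (2 + 4))) - 41813 = (4 + 182*(-4 - 4 + 6)) - 41813 = (4 + 182*(-2)) - 41813 = (4 - 364) - 41813 = -360 - 41813 = -42173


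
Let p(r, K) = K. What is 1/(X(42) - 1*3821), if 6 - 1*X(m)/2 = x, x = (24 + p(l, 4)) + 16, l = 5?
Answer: -1/3897 ≈ -0.00025661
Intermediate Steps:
x = 44 (x = (24 + 4) + 16 = 28 + 16 = 44)
X(m) = -76 (X(m) = 12 - 2*44 = 12 - 88 = -76)
1/(X(42) - 1*3821) = 1/(-76 - 1*3821) = 1/(-76 - 3821) = 1/(-3897) = -1/3897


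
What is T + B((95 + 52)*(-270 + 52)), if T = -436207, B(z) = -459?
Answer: -436666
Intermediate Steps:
T + B((95 + 52)*(-270 + 52)) = -436207 - 459 = -436666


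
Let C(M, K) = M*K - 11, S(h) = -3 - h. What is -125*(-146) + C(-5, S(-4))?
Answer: 18234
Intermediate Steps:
C(M, K) = -11 + K*M (C(M, K) = K*M - 11 = -11 + K*M)
-125*(-146) + C(-5, S(-4)) = -125*(-146) + (-11 + (-3 - 1*(-4))*(-5)) = 18250 + (-11 + (-3 + 4)*(-5)) = 18250 + (-11 + 1*(-5)) = 18250 + (-11 - 5) = 18250 - 16 = 18234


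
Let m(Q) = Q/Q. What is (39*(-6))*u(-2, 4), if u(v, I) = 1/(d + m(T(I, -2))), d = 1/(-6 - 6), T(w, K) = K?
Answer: -2808/11 ≈ -255.27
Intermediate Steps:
m(Q) = 1
d = -1/12 (d = 1/(-12) = -1/12 ≈ -0.083333)
u(v, I) = 12/11 (u(v, I) = 1/(-1/12 + 1) = 1/(11/12) = 12/11)
(39*(-6))*u(-2, 4) = (39*(-6))*(12/11) = -234*12/11 = -2808/11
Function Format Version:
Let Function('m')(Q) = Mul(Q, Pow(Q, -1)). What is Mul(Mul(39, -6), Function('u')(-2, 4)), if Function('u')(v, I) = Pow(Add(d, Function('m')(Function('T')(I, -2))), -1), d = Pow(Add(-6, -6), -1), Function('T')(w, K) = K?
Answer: Rational(-2808, 11) ≈ -255.27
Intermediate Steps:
Function('m')(Q) = 1
d = Rational(-1, 12) (d = Pow(-12, -1) = Rational(-1, 12) ≈ -0.083333)
Function('u')(v, I) = Rational(12, 11) (Function('u')(v, I) = Pow(Add(Rational(-1, 12), 1), -1) = Pow(Rational(11, 12), -1) = Rational(12, 11))
Mul(Mul(39, -6), Function('u')(-2, 4)) = Mul(Mul(39, -6), Rational(12, 11)) = Mul(-234, Rational(12, 11)) = Rational(-2808, 11)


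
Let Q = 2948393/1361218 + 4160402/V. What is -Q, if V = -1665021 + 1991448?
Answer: -6625649171447/444338308086 ≈ -14.911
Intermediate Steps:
V = 326427
Q = 6625649171447/444338308086 (Q = 2948393/1361218 + 4160402/326427 = 6625649171447/444338308086 ≈ 14.911)
-Q = -1*6625649171447/444338308086 = -6625649171447/444338308086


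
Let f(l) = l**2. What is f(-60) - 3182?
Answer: 418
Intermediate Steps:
f(-60) - 3182 = (-60)**2 - 3182 = 3600 - 3182 = 418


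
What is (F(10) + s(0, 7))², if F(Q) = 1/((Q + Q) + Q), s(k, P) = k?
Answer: 1/900 ≈ 0.0011111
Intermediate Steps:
F(Q) = 1/(3*Q) (F(Q) = 1/(2*Q + Q) = 1/(3*Q))
(F(10) + s(0, 7))² = ((⅓)/10 + 0)² = ((⅓)*(⅒) + 0)² = (1/30 + 0)² = (1/30)² = 1/900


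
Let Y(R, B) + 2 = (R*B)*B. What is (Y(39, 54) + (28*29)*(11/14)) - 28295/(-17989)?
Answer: 2057250335/17989 ≈ 1.1436e+5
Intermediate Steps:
Y(R, B) = -2 + R*B² (Y(R, B) = -2 + (R*B)*B = -2 + (B*R)*B = -2 + R*B²)
(Y(39, 54) + (28*29)*(11/14)) - 28295/(-17989) = ((-2 + 39*54²) + (28*29)*(11/14)) - 28295/(-17989) = ((-2 + 39*2916) + 812*(11*(1/14))) - 28295*(-1/17989) = ((-2 + 113724) + 812*(11/14)) + 28295/17989 = (113722 + 638) + 28295/17989 = 114360 + 28295/17989 = 2057250335/17989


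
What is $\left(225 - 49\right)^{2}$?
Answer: $30976$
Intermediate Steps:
$\left(225 - 49\right)^{2} = 176^{2} = 30976$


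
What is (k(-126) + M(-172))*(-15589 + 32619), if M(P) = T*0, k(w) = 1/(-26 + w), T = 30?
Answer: -8515/76 ≈ -112.04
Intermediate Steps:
M(P) = 0 (M(P) = 30*0 = 0)
(k(-126) + M(-172))*(-15589 + 32619) = (1/(-26 - 126) + 0)*(-15589 + 32619) = (1/(-152) + 0)*17030 = (-1/152 + 0)*17030 = -1/152*17030 = -8515/76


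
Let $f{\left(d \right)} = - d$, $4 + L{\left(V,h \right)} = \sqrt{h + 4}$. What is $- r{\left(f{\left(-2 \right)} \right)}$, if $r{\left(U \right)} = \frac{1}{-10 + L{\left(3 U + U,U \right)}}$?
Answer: $\frac{7}{95} + \frac{\sqrt{6}}{190} \approx 0.086576$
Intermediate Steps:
$L{\left(V,h \right)} = -4 + \sqrt{4 + h}$ ($L{\left(V,h \right)} = -4 + \sqrt{h + 4} = -4 + \sqrt{4 + h}$)
$r{\left(U \right)} = \frac{1}{-14 + \sqrt{4 + U}}$ ($r{\left(U \right)} = \frac{1}{-10 + \left(-4 + \sqrt{4 + U}\right)} = \frac{1}{-14 + \sqrt{4 + U}}$)
$- r{\left(f{\left(-2 \right)} \right)} = - \frac{1}{-14 + \sqrt{4 - -2}} = - \frac{1}{-14 + \sqrt{4 + 2}} = - \frac{1}{-14 + \sqrt{6}}$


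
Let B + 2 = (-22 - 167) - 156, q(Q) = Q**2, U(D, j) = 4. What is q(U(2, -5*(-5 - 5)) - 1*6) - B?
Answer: 351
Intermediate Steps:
B = -347 (B = -2 + ((-22 - 167) - 156) = -2 + (-189 - 156) = -2 - 345 = -347)
q(U(2, -5*(-5 - 5)) - 1*6) - B = (4 - 1*6)**2 - 1*(-347) = (4 - 6)**2 + 347 = (-2)**2 + 347 = 4 + 347 = 351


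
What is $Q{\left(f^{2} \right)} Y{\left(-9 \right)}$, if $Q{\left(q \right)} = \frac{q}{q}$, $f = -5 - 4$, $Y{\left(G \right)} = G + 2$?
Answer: $-7$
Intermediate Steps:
$Y{\left(G \right)} = 2 + G$
$f = -9$ ($f = -5 - 4 = -9$)
$Q{\left(q \right)} = 1$
$Q{\left(f^{2} \right)} Y{\left(-9 \right)} = 1 \left(2 - 9\right) = 1 \left(-7\right) = -7$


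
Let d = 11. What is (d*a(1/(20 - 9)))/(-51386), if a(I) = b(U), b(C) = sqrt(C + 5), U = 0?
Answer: -11*sqrt(5)/51386 ≈ -0.00047867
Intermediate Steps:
b(C) = sqrt(5 + C)
a(I) = sqrt(5) (a(I) = sqrt(5 + 0) = sqrt(5))
(d*a(1/(20 - 9)))/(-51386) = (11*sqrt(5))/(-51386) = (11*sqrt(5))*(-1/51386) = -11*sqrt(5)/51386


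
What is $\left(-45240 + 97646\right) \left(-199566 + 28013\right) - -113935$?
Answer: $-8990292583$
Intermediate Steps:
$\left(-45240 + 97646\right) \left(-199566 + 28013\right) - -113935 = 52406 \left(-171553\right) + 113935 = -8990406518 + 113935 = -8990292583$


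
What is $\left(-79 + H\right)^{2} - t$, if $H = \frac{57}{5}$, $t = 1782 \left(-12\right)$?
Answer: $\frac{648844}{25} \approx 25954.0$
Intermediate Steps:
$t = -21384$
$H = \frac{57}{5}$ ($H = 57 \cdot \frac{1}{5} = \frac{57}{5} \approx 11.4$)
$\left(-79 + H\right)^{2} - t = \left(-79 + \frac{57}{5}\right)^{2} - -21384 = \left(- \frac{338}{5}\right)^{2} + 21384 = \frac{114244}{25} + 21384 = \frac{648844}{25}$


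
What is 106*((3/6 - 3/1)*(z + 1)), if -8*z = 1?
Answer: -1855/8 ≈ -231.88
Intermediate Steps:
z = -⅛ (z = -⅛*1 = -⅛ ≈ -0.12500)
106*((3/6 - 3/1)*(z + 1)) = 106*((3/6 - 3/1)*(-⅛ + 1)) = 106*((3*(⅙) - 3*1)*(7/8)) = 106*((½ - 3)*(7/8)) = 106*(-5/2*7/8) = 106*(-35/16) = -1855/8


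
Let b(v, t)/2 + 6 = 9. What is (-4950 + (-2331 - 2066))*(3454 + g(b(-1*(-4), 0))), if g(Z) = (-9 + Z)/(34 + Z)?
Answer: -1291353479/40 ≈ -3.2284e+7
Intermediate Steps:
b(v, t) = 6 (b(v, t) = -12 + 2*9 = -12 + 18 = 6)
g(Z) = (-9 + Z)/(34 + Z)
(-4950 + (-2331 - 2066))*(3454 + g(b(-1*(-4), 0))) = (-4950 + (-2331 - 2066))*(3454 + (-9 + 6)/(34 + 6)) = (-4950 - 4397)*(3454 - 3/40) = -9347*(3454 + (1/40)*(-3)) = -9347*(3454 - 3/40) = -9347*138157/40 = -1291353479/40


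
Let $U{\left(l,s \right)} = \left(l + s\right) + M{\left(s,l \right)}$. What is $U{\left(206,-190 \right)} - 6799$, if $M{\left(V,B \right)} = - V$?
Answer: $-6593$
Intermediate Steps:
$U{\left(l,s \right)} = l$ ($U{\left(l,s \right)} = \left(l + s\right) - s = l$)
$U{\left(206,-190 \right)} - 6799 = 206 - 6799 = -6593$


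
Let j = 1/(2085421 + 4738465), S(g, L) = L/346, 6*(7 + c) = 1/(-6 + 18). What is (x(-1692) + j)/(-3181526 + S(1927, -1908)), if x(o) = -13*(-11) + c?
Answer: -5780476305455/135212423266204992 ≈ -4.2751e-5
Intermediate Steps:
c = -503/72 (c = -7 + 1/(6*(-6 + 18)) = -7 + (⅙)/12 = -7 + (⅙)*(1/12) = -7 + 1/72 = -503/72 ≈ -6.9861)
S(g, L) = L/346 (S(g, L) = L*(1/346) = L/346)
j = 1/6823886 ≈ 1.4654e-7
x(o) = 9793/72 (x(o) = -13*(-11) - 503/72 = 143 - 503/72 = 9793/72)
(x(-1692) + j)/(-3181526 + S(1927, -1908)) = (9793/72 + 1/6823886)/(-3181526 + (1/346)*(-1908)) = 33413157835/(245659896*(-3181526 - 954/173)) = 33413157835/(245659896*(-550404952/173)) = (33413157835/245659896)*(-173/550404952) = -5780476305455/135212423266204992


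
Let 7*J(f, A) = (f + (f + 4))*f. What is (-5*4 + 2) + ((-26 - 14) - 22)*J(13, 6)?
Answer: -24306/7 ≈ -3472.3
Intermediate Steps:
J(f, A) = f*(4 + 2*f)/7 (J(f, A) = ((f + (f + 4))*f)/7 = ((f + (4 + f))*f)/7 = ((4 + 2*f)*f)/7 = (f*(4 + 2*f))/7 = f*(4 + 2*f)/7)
(-5*4 + 2) + ((-26 - 14) - 22)*J(13, 6) = (-5*4 + 2) + ((-26 - 14) - 22)*((2/7)*13*(2 + 13)) = (-20 + 2) + (-40 - 22)*((2/7)*13*15) = -18 - 62*390/7 = -18 - 24180/7 = -24306/7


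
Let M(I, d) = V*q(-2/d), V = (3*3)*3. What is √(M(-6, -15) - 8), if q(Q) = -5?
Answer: I*√143 ≈ 11.958*I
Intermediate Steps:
V = 27 (V = 9*3 = 27)
M(I, d) = -135 (M(I, d) = 27*(-5) = -135)
√(M(-6, -15) - 8) = √(-135 - 8) = √(-143) = I*√143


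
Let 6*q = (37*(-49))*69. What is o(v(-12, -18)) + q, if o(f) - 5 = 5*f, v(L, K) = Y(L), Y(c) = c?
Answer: -41809/2 ≈ -20905.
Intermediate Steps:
v(L, K) = L
o(f) = 5 + 5*f
q = -41699/2 (q = ((37*(-49))*69)/6 = (-1813*69)/6 = (1/6)*(-125097) = -41699/2 ≈ -20850.)
o(v(-12, -18)) + q = (5 + 5*(-12)) - 41699/2 = (5 - 60) - 41699/2 = -55 - 41699/2 = -41809/2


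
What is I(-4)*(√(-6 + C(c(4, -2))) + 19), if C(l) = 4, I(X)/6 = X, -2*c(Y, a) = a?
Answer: -456 - 24*I*√2 ≈ -456.0 - 33.941*I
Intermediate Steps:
c(Y, a) = -a/2
I(X) = 6*X
I(-4)*(√(-6 + C(c(4, -2))) + 19) = (6*(-4))*(√(-6 + 4) + 19) = -24*(√(-2) + 19) = -24*(I*√2 + 19) = -24*(19 + I*√2) = -456 - 24*I*√2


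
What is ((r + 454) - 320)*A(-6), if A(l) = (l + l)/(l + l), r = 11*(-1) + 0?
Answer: 123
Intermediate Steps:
r = -11 (r = -11 + 0 = -11)
A(l) = 1 (A(l) = (2*l)/((2*l)) = (2*l)*(1/(2*l)) = 1)
((r + 454) - 320)*A(-6) = ((-11 + 454) - 320)*1 = (443 - 320)*1 = 123*1 = 123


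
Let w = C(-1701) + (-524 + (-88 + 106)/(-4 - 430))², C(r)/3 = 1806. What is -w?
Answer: -13186684291/47089 ≈ -2.8004e+5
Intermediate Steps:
C(r) = 5418 (C(r) = 3*1806 = 5418)
w = 13186684291/47089 (w = 5418 + (-524 + (-88 + 106)/(-4 - 430))² = 5418 + (-524 + 18/(-434))² = 5418 + (-524 + 18*(-1/434))² = 5418 + (-524 - 9/217)² = 5418 + (-113717/217)² = 5418 + 12931556089/47089 = 13186684291/47089 ≈ 2.8004e+5)
-w = -1*13186684291/47089 = -13186684291/47089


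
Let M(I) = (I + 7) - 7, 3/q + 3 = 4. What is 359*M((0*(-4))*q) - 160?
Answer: -160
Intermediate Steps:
q = 3 (q = 3/(-3 + 4) = 3/1 = 3*1 = 3)
M(I) = I (M(I) = (7 + I) - 7 = I)
359*M((0*(-4))*q) - 160 = 359*((0*(-4))*3) - 160 = 359*(0*3) - 160 = 359*0 - 160 = 0 - 160 = -160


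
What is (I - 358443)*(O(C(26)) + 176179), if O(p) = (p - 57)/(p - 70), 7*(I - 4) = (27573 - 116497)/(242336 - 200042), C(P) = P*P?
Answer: -5664892970545885949/89705574 ≈ -6.3150e+10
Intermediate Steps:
C(P) = P**2
I = 547654/148029 (I = 4 + ((27573 - 116497)/(242336 - 200042))/7 = 4 + (-88924/42294)/7 = 4 + (-88924*1/42294)/7 = 4 + (1/7)*(-44462/21147) = 4 - 44462/148029 = 547654/148029 ≈ 3.6996)
O(p) = (-57 + p)/(-70 + p)
(I - 358443)*(O(C(26)) + 176179) = (547654/148029 - 358443)*((-57 + 26**2)/(-70 + 26**2) + 176179) = -53059411193*((-57 + 676)/(-70 + 676) + 176179)/148029 = -53059411193*(619/606 + 176179)/148029 = -53059411193/148029*106765093/606 = -5664892970545885949/89705574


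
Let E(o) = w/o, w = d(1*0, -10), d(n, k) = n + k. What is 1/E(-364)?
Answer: 182/5 ≈ 36.400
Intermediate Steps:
d(n, k) = k + n
w = -10 (w = -10 + 1*0 = -10 + 0 = -10)
E(o) = -10/o
1/E(-364) = 1/(-10/(-364)) = 1/(-10*(-1/364)) = 1/(5/182) = 182/5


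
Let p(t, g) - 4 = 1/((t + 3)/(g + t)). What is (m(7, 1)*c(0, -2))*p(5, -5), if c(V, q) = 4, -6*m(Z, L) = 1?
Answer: -8/3 ≈ -2.6667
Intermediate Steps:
m(Z, L) = -⅙ (m(Z, L) = -⅙*1 = -⅙)
p(t, g) = 4 + (g + t)/(3 + t) (p(t, g) = 4 + 1/((t + 3)/(g + t)) = 4 + 1/((3 + t)/(g + t)) = 4 + (g + t)/(3 + t))
(m(7, 1)*c(0, -2))*p(5, -5) = (-⅙*4)*((12 - 5 + 5*5)/(3 + 5)) = -2*(12 - 5 + 25)/(3*8) = -32/12 = -⅔*4 = -8/3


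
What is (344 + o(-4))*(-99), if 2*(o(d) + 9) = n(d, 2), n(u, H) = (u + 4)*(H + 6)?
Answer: -33165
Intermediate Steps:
n(u, H) = (4 + u)*(6 + H)
o(d) = 7 + 4*d (o(d) = -9 + (24 + 4*2 + 6*d + 2*d)/2 = -9 + (24 + 8 + 6*d + 2*d)/2 = -9 + (32 + 8*d)/2 = -9 + (16 + 4*d) = 7 + 4*d)
(344 + o(-4))*(-99) = (344 + (7 + 4*(-4)))*(-99) = (344 + (7 - 16))*(-99) = (344 - 9)*(-99) = 335*(-99) = -33165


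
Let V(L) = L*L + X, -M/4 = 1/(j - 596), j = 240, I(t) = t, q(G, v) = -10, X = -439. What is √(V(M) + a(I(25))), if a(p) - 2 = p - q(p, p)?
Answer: I*√3184241/89 ≈ 20.05*I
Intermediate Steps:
a(p) = 12 + p (a(p) = 2 + (p - 1*(-10)) = 2 + (p + 10) = 2 + (10 + p) = 12 + p)
M = 1/89 (M = -4/(240 - 596) = -4/(-356) = -4*(-1/356) = 1/89 ≈ 0.011236)
V(L) = -439 + L² (V(L) = L*L - 439 = L² - 439 = -439 + L²)
√(V(M) + a(I(25))) = √((-439 + (1/89)²) + (12 + 25)) = √((-439 + 1/7921) + 37) = √(-3477318/7921 + 37) = √(-3184241/7921) = I*√3184241/89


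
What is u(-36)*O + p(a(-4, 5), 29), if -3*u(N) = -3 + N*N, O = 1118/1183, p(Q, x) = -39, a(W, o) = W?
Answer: -40615/91 ≈ -446.32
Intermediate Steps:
O = 86/91 (O = 1118*(1/1183) = 86/91 ≈ 0.94506)
u(N) = 1 - N²/3 (u(N) = -(-3 + N*N)/3 = -(-3 + N²)/3 = 1 - N²/3)
u(-36)*O + p(a(-4, 5), 29) = (1 - ⅓*(-36)²)*(86/91) - 39 = (1 - ⅓*1296)*(86/91) - 39 = (1 - 432)*(86/91) - 39 = -431*86/91 - 39 = -37066/91 - 39 = -40615/91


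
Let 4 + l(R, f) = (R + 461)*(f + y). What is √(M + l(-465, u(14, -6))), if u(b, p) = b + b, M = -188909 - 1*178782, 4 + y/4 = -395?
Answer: I*√361423 ≈ 601.18*I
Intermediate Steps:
y = -1596 (y = -16 + 4*(-395) = -16 - 1580 = -1596)
M = -367691 (M = -188909 - 178782 = -367691)
u(b, p) = 2*b
l(R, f) = -4 + (-1596 + f)*(461 + R) (l(R, f) = -4 + (R + 461)*(f - 1596) = -4 + (461 + R)*(-1596 + f) = -4 + (-1596 + f)*(461 + R))
√(M + l(-465, u(14, -6))) = √(-367691 + (-735760 - 1596*(-465) + 461*(2*14) - 930*14)) = √(-367691 + (-735760 + 742140 + 461*28 - 465*28)) = √(-367691 + (-735760 + 742140 + 12908 - 13020)) = √(-367691 + 6268) = √(-361423) = I*√361423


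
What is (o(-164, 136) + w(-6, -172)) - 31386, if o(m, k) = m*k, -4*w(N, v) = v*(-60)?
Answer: -56270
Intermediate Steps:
w(N, v) = 15*v (w(N, v) = -v*(-60)/4 = -(-15)*v = 15*v)
o(m, k) = k*m
(o(-164, 136) + w(-6, -172)) - 31386 = (136*(-164) + 15*(-172)) - 31386 = (-22304 - 2580) - 31386 = -24884 - 31386 = -56270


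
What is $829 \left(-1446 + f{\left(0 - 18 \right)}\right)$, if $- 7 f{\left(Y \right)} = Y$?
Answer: $- \frac{8376216}{7} \approx -1.1966 \cdot 10^{6}$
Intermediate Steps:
$f{\left(Y \right)} = - \frac{Y}{7}$
$829 \left(-1446 + f{\left(0 - 18 \right)}\right) = 829 \left(-1446 - \frac{0 - 18}{7}\right) = 829 \left(-1446 - - \frac{18}{7}\right) = 829 \left(-1446 + \frac{18}{7}\right) = 829 \left(- \frac{10104}{7}\right) = - \frac{8376216}{7}$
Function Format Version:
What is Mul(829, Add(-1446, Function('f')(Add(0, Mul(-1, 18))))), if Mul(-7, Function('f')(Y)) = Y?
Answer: Rational(-8376216, 7) ≈ -1.1966e+6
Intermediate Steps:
Function('f')(Y) = Mul(Rational(-1, 7), Y)
Mul(829, Add(-1446, Function('f')(Add(0, Mul(-1, 18))))) = Mul(829, Add(-1446, Mul(Rational(-1, 7), Add(0, Mul(-1, 18))))) = Mul(829, Add(-1446, Mul(Rational(-1, 7), Add(0, -18)))) = Mul(829, Add(-1446, Mul(Rational(-1, 7), -18))) = Mul(829, Add(-1446, Rational(18, 7))) = Mul(829, Rational(-10104, 7)) = Rational(-8376216, 7)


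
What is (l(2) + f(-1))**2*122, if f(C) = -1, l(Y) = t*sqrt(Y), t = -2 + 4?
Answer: 1098 - 488*sqrt(2) ≈ 407.86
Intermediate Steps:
t = 2
l(Y) = 2*sqrt(Y)
(l(2) + f(-1))**2*122 = (2*sqrt(2) - 1)**2*122 = (-1 + 2*sqrt(2))**2*122 = 122*(-1 + 2*sqrt(2))**2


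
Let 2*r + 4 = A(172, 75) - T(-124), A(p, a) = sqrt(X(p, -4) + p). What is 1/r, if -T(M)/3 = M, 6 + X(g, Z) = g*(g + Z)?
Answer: -376/56157 - sqrt(29062)/56157 ≈ -0.0097312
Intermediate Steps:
X(g, Z) = -6 + g*(Z + g) (X(g, Z) = -6 + g*(g + Z) = -6 + g*(Z + g))
T(M) = -3*M
A(p, a) = sqrt(-6 + p**2 - 3*p) (A(p, a) = sqrt((-6 + p**2 - 4*p) + p) = sqrt(-6 + p**2 - 3*p))
r = -188 + sqrt(29062)/2 (r = -2 + (sqrt(-6 + 172**2 - 3*172) - (-3)*(-124))/2 = -2 + (sqrt(-6 + 29584 - 516) - 1*372)/2 = -2 + (sqrt(29062) - 372)/2 = -2 + (-372 + sqrt(29062))/2 = -2 + (-186 + sqrt(29062)/2) = -188 + sqrt(29062)/2 ≈ -102.76)
1/r = 1/(-188 + sqrt(29062)/2)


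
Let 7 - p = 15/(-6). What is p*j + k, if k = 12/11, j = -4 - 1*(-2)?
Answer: -197/11 ≈ -17.909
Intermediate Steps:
j = -2 (j = -4 + 2 = -2)
p = 19/2 (p = 7 - 15/(-6) = 7 - 15*(-1)/6 = 7 - 1*(-5/2) = 7 + 5/2 = 19/2 ≈ 9.5000)
k = 12/11 (k = 12*(1/11) = 12/11 ≈ 1.0909)
p*j + k = (19/2)*(-2) + 12/11 = -19 + 12/11 = -197/11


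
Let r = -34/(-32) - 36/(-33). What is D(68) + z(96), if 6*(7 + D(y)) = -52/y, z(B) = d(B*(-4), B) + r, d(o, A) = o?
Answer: -3491431/8976 ≈ -388.97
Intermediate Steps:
r = 379/176 (r = -34*(-1/32) - 36*(-1/33) = 17/16 + 12/11 = 379/176 ≈ 2.1534)
z(B) = 379/176 - 4*B (z(B) = B*(-4) + 379/176 = -4*B + 379/176 = 379/176 - 4*B)
D(y) = -7 - 26/(3*y) (D(y) = -7 + (-52/y)/6 = -7 - 26/(3*y))
D(68) + z(96) = (-7 - 26/3/68) + (379/176 - 4*96) = (-7 - 26/3*1/68) + (379/176 - 384) = (-7 - 13/102) - 67205/176 = -727/102 - 67205/176 = -3491431/8976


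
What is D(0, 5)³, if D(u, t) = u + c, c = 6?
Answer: 216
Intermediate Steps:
D(u, t) = 6 + u (D(u, t) = u + 6 = 6 + u)
D(0, 5)³ = (6 + 0)³ = 6³ = 216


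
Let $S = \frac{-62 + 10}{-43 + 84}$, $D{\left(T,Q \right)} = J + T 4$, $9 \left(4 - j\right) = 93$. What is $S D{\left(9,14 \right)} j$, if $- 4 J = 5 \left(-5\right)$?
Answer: $\frac{41743}{123} \approx 339.37$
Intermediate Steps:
$j = - \frac{19}{3}$ ($j = 4 - \frac{31}{3} = - \frac{19}{3} \approx -6.3333$)
$J = \frac{25}{4}$ ($J = - \frac{5 \left(-5\right)}{4} = \left(- \frac{1}{4}\right) \left(-25\right) = \frac{25}{4} \approx 6.25$)
$D{\left(T,Q \right)} = \frac{25}{4} + 4 T$ ($D{\left(T,Q \right)} = \frac{25}{4} + T 4 = \frac{25}{4} + 4 T$)
$S = - \frac{52}{41} \approx -1.2683$
$S D{\left(9,14 \right)} j = - \frac{52 \left(\frac{25}{4} + 4 \cdot 9\right)}{41} \left(- \frac{19}{3}\right) = - \frac{52 \left(\frac{25}{4} + 36\right)}{41} \left(- \frac{19}{3}\right) = \left(- \frac{52}{41}\right) \frac{169}{4} \left(- \frac{19}{3}\right) = \left(- \frac{2197}{41}\right) \left(- \frac{19}{3}\right) = \frac{41743}{123}$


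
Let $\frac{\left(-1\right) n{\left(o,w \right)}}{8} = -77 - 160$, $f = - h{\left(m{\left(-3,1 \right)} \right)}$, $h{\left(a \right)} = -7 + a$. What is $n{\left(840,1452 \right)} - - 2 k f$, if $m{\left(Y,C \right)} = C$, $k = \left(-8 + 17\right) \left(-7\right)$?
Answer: $1140$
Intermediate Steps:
$k = -63$ ($k = 9 \left(-7\right) = -63$)
$f = 6$ ($f = - (-7 + 1) = \left(-1\right) \left(-6\right) = 6$)
$n{\left(o,w \right)} = 1896$ ($n{\left(o,w \right)} = - 8 \left(-77 - 160\right) = \left(-8\right) \left(-237\right) = 1896$)
$n{\left(840,1452 \right)} - - 2 k f = 1896 - \left(-2\right) \left(-63\right) 6 = 1896 - 126 \cdot 6 = 1896 - 756 = 1140$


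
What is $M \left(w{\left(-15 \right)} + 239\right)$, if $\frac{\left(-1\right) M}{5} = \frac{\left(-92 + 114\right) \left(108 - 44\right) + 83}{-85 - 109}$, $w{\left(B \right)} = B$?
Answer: $\frac{834960}{97} \approx 8607.8$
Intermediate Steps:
$M = \frac{7455}{194}$ ($M = - 5 \frac{\left(-92 + 114\right) \left(108 - 44\right) + 83}{-85 - 109} = - 5 \frac{22 \cdot 64 + 83}{-194} = - 5 \left(1408 + 83\right) \left(- \frac{1}{194}\right) = - 5 \cdot 1491 \left(- \frac{1}{194}\right) = \left(-5\right) \left(- \frac{1491}{194}\right) = \frac{7455}{194} \approx 38.428$)
$M \left(w{\left(-15 \right)} + 239\right) = \frac{7455 \left(-15 + 239\right)}{194} = \frac{7455}{194} \cdot 224 = \frac{834960}{97}$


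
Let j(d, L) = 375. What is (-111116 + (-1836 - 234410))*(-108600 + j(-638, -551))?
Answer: 37593252450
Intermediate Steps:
(-111116 + (-1836 - 234410))*(-108600 + j(-638, -551)) = (-111116 + (-1836 - 234410))*(-108600 + 375) = (-111116 - 236246)*(-108225) = -347362*(-108225) = 37593252450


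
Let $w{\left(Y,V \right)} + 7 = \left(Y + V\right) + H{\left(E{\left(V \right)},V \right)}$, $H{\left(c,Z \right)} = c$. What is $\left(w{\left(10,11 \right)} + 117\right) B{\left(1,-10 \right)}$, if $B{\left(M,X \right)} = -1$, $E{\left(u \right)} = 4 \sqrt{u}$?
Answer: $-131 - 4 \sqrt{11} \approx -144.27$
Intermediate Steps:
$w{\left(Y,V \right)} = -7 + V + Y + 4 \sqrt{V}$ ($w{\left(Y,V \right)} = -7 + \left(\left(Y + V\right) + 4 \sqrt{V}\right) = -7 + \left(\left(V + Y\right) + 4 \sqrt{V}\right) = -7 + \left(V + Y + 4 \sqrt{V}\right) = -7 + V + Y + 4 \sqrt{V}$)
$\left(w{\left(10,11 \right)} + 117\right) B{\left(1,-10 \right)} = \left(\left(-7 + 11 + 10 + 4 \sqrt{11}\right) + 117\right) \left(-1\right) = \left(\left(14 + 4 \sqrt{11}\right) + 117\right) \left(-1\right) = \left(131 + 4 \sqrt{11}\right) \left(-1\right) = -131 - 4 \sqrt{11}$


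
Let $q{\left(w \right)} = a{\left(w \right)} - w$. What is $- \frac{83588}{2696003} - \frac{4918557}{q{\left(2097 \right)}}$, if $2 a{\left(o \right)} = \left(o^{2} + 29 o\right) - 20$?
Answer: $- \frac{13446595238023}{6004009465012} \approx -2.2396$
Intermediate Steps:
$a{\left(o \right)} = -10 + \frac{o^{2}}{2} + \frac{29 o}{2}$ ($a{\left(o \right)} = \frac{\left(o^{2} + 29 o\right) - 20}{2} = \frac{-20 + o^{2} + 29 o}{2} = -10 + \frac{o^{2}}{2} + \frac{29 o}{2}$)
$q{\left(w \right)} = -10 + \frac{w^{2}}{2} + \frac{27 w}{2}$ ($q{\left(w \right)} = \left(-10 + \frac{w^{2}}{2} + \frac{29 w}{2}\right) - w = -10 + \frac{w^{2}}{2} + \frac{27 w}{2}$)
$- \frac{83588}{2696003} - \frac{4918557}{q{\left(2097 \right)}} = - \frac{83588}{2696003} - \frac{4918557}{-10 + \frac{2097^{2}}{2} + \frac{27}{2} \cdot 2097} = \left(-83588\right) \frac{1}{2696003} - \frac{4918557}{-10 + \frac{1}{2} \cdot 4397409 + \frac{56619}{2}} = - \frac{83588}{2696003} - \frac{4918557}{-10 + \frac{4397409}{2} + \frac{56619}{2}} = - \frac{83588}{2696003} - \frac{4918557}{2227004} = - \frac{13446595238023}{6004009465012}$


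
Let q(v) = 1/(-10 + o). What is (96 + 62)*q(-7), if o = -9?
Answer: -158/19 ≈ -8.3158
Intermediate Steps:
q(v) = -1/19 (q(v) = 1/(-10 - 9) = 1/(-19) = -1/19)
(96 + 62)*q(-7) = (96 + 62)*(-1/19) = 158*(-1/19) = -158/19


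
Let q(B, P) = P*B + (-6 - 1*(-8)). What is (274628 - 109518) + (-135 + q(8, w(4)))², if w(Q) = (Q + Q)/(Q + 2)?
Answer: 1620679/9 ≈ 1.8008e+5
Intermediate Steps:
w(Q) = 2*Q/(2 + Q) (w(Q) = (2*Q)/(2 + Q) = 2*Q/(2 + Q))
q(B, P) = 2 + B*P (q(B, P) = B*P + (-6 + 8) = B*P + 2 = 2 + B*P)
(274628 - 109518) + (-135 + q(8, w(4)))² = (274628 - 109518) + (-135 + (2 + 8*(2*4/(2 + 4))))² = 165110 + (-135 + (2 + 8*(2*4/6)))² = 165110 + (-135 + (2 + 8*(2*4*(⅙))))² = 165110 + (-135 + (2 + 8*(4/3)))² = 165110 + (-135 + (2 + 32/3))² = 165110 + (-135 + 38/3)² = 165110 + (-367/3)² = 165110 + 134689/9 = 1620679/9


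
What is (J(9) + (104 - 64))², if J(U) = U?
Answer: 2401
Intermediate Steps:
(J(9) + (104 - 64))² = (9 + (104 - 64))² = (9 + 40)² = 49² = 2401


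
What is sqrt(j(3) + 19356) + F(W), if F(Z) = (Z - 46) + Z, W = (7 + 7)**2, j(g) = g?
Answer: 346 + 9*sqrt(239) ≈ 485.14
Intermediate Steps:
W = 196 (W = 14**2 = 196)
F(Z) = -46 + 2*Z (F(Z) = (-46 + Z) + Z = -46 + 2*Z)
sqrt(j(3) + 19356) + F(W) = sqrt(3 + 19356) + (-46 + 2*196) = sqrt(19359) + (-46 + 392) = 9*sqrt(239) + 346 = 346 + 9*sqrt(239)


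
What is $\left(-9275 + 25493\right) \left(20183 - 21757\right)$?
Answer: $-25527132$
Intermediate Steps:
$\left(-9275 + 25493\right) \left(20183 - 21757\right) = 16218 \left(-1574\right) = -25527132$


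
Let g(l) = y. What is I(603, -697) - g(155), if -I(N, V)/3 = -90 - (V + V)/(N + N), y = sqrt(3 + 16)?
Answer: 53573/201 - sqrt(19) ≈ 262.17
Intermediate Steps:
y = sqrt(19) ≈ 4.3589
g(l) = sqrt(19)
I(N, V) = 270 + 3*V/N (I(N, V) = -3*(-90 - (V + V)/(N + N)) = -3*(-90 - 2*V/(2*N)) = -3*(-90 - 2*V*1/(2*N)) = -3*(-90 - V/N) = 270 + 3*V/N)
I(603, -697) - g(155) = (270 + 3*(-697)/603) - sqrt(19) = (270 + 3*(-697)*(1/603)) - sqrt(19) = (270 - 697/201) - sqrt(19) = 53573/201 - sqrt(19)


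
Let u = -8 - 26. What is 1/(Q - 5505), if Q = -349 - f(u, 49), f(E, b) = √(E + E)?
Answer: I/(2*(√17 - 2927*I)) ≈ -0.00017082 + 2.4063e-7*I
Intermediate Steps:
u = -34
f(E, b) = √2*√E (f(E, b) = √(2*E) = √2*√E)
Q = -349 - 2*I*√17 (Q = -349 - √2*√(-34) = -349 - √2*I*√34 = -349 - 2*I*√17 ≈ -349.0 - 8.2462*I)
1/(Q - 5505) = 1/((-349 - 2*I*√17) - 5505) = 1/(-5854 - 2*I*√17)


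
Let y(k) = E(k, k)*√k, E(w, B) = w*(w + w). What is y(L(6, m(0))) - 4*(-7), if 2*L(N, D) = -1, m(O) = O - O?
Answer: 28 + I*√2/4 ≈ 28.0 + 0.35355*I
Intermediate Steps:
m(O) = 0
L(N, D) = -½ (L(N, D) = (½)*(-1) = -½)
E(w, B) = 2*w² (E(w, B) = w*(2*w) = 2*w²)
y(k) = 2*k^(5/2) (y(k) = (2*k²)*√k = 2*k^(5/2))
y(L(6, m(0))) - 4*(-7) = 2*(-½)^(5/2) - 4*(-7) = 2*(I*√2/8) + 28 = I*√2/4 + 28 = 28 + I*√2/4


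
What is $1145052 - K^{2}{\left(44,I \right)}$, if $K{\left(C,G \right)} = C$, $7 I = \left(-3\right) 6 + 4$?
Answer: $1143116$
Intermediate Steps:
$I = -2$ ($I = \frac{\left(-3\right) 6 + 4}{7} = \frac{-18 + 4}{7} = \frac{1}{7} \left(-14\right) = -2$)
$1145052 - K^{2}{\left(44,I \right)} = 1145052 - 44^{2} = 1145052 - 1936 = 1143116$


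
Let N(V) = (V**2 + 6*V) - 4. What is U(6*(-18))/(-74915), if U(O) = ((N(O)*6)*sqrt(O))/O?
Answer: 11012*I*sqrt(3)/224745 ≈ 0.084867*I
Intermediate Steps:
N(V) = -4 + V**2 + 6*V
U(O) = (-24 + 6*O**2 + 36*O)/sqrt(O) (U(O) = (((-4 + O**2 + 6*O)*6)*sqrt(O))/O = ((-24 + 6*O**2 + 36*O)*sqrt(O))/O = (sqrt(O)*(-24 + 6*O**2 + 36*O))/O = (-24 + 6*O**2 + 36*O)/sqrt(O))
U(6*(-18))/(-74915) = (6*(-4 + (6*(-18))**2 + 6*(6*(-18)))/sqrt(6*(-18)))/(-74915) = (6*(-4 + (-108)**2 + 6*(-108))/sqrt(-108))*(-1/74915) = (6*(-I*sqrt(3)/18)*(-4 + 11664 - 648))*(-1/74915) = (6*(-I*sqrt(3)/18)*11012)*(-1/74915) = -11012*I*sqrt(3)/3*(-1/74915) = 11012*I*sqrt(3)/224745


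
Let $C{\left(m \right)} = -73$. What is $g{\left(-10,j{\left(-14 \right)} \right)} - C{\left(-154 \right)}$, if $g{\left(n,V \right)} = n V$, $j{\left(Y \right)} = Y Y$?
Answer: $-1887$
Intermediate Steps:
$j{\left(Y \right)} = Y^{2}$
$g{\left(n,V \right)} = V n$
$g{\left(-10,j{\left(-14 \right)} \right)} - C{\left(-154 \right)} = \left(-14\right)^{2} \left(-10\right) - -73 = 196 \left(-10\right) + 73 = -1960 + 73 = -1887$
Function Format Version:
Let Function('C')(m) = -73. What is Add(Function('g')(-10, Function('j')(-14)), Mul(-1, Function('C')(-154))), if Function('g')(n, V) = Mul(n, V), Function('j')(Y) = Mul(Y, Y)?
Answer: -1887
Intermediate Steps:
Function('j')(Y) = Pow(Y, 2)
Function('g')(n, V) = Mul(V, n)
Add(Function('g')(-10, Function('j')(-14)), Mul(-1, Function('C')(-154))) = Add(Mul(Pow(-14, 2), -10), Mul(-1, -73)) = Add(Mul(196, -10), 73) = Add(-1960, 73) = -1887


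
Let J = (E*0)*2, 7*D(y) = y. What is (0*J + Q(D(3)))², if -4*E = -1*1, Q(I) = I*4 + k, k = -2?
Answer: 4/49 ≈ 0.081633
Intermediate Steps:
D(y) = y/7
Q(I) = -2 + 4*I (Q(I) = I*4 - 2 = 4*I - 2 = -2 + 4*I)
E = ¼ (E = -(-1)/4 = -¼*(-1) = ¼ ≈ 0.25000)
J = 0 (J = ((¼)*0)*2 = 0*2 = 0)
(0*J + Q(D(3)))² = (0*0 + (-2 + 4*((⅐)*3)))² = (0 + (-2 + 4*(3/7)))² = (0 + (-2 + 12/7))² = (0 - 2/7)² = (-2/7)² = 4/49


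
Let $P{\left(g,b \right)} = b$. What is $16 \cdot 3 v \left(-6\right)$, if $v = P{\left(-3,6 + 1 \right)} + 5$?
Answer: $-3456$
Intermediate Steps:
$v = 12$ ($v = \left(6 + 1\right) + 5 = 7 + 5 = 12$)
$16 \cdot 3 v \left(-6\right) = 16 \cdot 3 \cdot 12 \left(-6\right) = 16 \cdot 36 \left(-6\right) = 576 \left(-6\right) = -3456$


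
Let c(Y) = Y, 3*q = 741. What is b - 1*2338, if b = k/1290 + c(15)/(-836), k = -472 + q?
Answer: -84053339/35948 ≈ -2338.2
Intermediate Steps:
q = 247 (q = (⅓)*741 = 247)
k = -225 (k = -472 + 247 = -225)
b = -6915/35948 (b = -225/1290 + 15/(-836) = -225*1/1290 + 15*(-1/836) = -15/86 - 15/836 = -6915/35948 ≈ -0.19236)
b - 1*2338 = -6915/35948 - 1*2338 = -6915/35948 - 2338 = -84053339/35948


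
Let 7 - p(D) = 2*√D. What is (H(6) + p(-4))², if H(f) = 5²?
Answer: 1008 - 256*I ≈ 1008.0 - 256.0*I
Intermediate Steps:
H(f) = 25
p(D) = 7 - 2*√D
(H(6) + p(-4))² = (25 + (7 - 4*I))² = (32 - 4*I)²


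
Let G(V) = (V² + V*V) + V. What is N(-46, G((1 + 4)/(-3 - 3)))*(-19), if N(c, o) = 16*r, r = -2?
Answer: 608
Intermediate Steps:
G(V) = V + 2*V² (G(V) = (V² + V²) + V = 2*V² + V = V + 2*V²)
N(c, o) = -32 (N(c, o) = 16*(-2) = -32)
N(-46, G((1 + 4)/(-3 - 3)))*(-19) = -32*(-19) = 608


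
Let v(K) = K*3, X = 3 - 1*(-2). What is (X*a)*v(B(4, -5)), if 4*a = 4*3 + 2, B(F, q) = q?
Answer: -525/2 ≈ -262.50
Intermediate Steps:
X = 5 (X = 3 + 2 = 5)
v(K) = 3*K
a = 7/2 (a = (4*3 + 2)/4 = (12 + 2)/4 = (¼)*14 = 7/2 ≈ 3.5000)
(X*a)*v(B(4, -5)) = (5*(7/2))*(3*(-5)) = (35/2)*(-15) = -525/2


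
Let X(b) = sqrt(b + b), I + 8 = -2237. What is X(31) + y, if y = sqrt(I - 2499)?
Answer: sqrt(62) + 2*I*sqrt(1186) ≈ 7.874 + 68.877*I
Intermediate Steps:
I = -2245 (I = -8 - 2237 = -2245)
X(b) = sqrt(2)*sqrt(b) (X(b) = sqrt(2*b) = sqrt(2)*sqrt(b))
y = 2*I*sqrt(1186) (y = sqrt(-2245 - 2499) = sqrt(-4744) = 2*I*sqrt(1186) ≈ 68.877*I)
X(31) + y = sqrt(2)*sqrt(31) + 2*I*sqrt(1186) = sqrt(62) + 2*I*sqrt(1186)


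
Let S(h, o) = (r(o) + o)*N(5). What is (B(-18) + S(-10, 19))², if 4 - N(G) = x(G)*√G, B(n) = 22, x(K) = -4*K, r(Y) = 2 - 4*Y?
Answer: 6089204 + 435600*√5 ≈ 7.0632e+6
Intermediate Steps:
N(G) = 4 + 4*G^(3/2) (N(G) = 4 - (-4*G)*√G = 4 - (-4)*G^(3/2) = 4 + 4*G^(3/2))
S(h, o) = (2 - 3*o)*(4 + 20*√5) (S(h, o) = ((2 - 4*o) + o)*(4 + 4*5^(3/2)) = (2 - 3*o)*(4 + 4*(5*√5)) = (2 - 3*o)*(4 + 20*√5))
(B(-18) + S(-10, 19))² = (22 - 4*(1 + 5*√5)*(-2 + 3*19))² = (22 - 4*(1 + 5*√5)*(-2 + 57))² = (22 - 4*(1 + 5*√5)*55)² = (22 + (-220 - 1100*√5))² = (-198 - 1100*√5)²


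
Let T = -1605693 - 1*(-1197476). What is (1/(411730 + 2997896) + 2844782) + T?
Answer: 8307775374691/3409626 ≈ 2.4366e+6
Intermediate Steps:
T = -408217 (T = -1605693 + 1197476 = -408217)
(1/(411730 + 2997896) + 2844782) + T = (1/(411730 + 2997896) + 2844782) - 408217 = (1/3409626 + 2844782) - 408217 = 9699642671533/3409626 - 408217 = 8307775374691/3409626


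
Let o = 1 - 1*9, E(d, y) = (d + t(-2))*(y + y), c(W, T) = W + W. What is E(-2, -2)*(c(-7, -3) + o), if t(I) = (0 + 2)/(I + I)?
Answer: -220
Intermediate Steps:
c(W, T) = 2*W
t(I) = 1/I (t(I) = 2/((2*I)) = 2*(1/(2*I)) = 1/I)
E(d, y) = 2*y*(-½ + d) (E(d, y) = (d + 1/(-2))*(y + y) = (d - ½)*(2*y) = (-½ + d)*(2*y) = 2*y*(-½ + d))
o = -8 (o = 1 - 9 = -8)
E(-2, -2)*(c(-7, -3) + o) = (-2*(-1 + 2*(-2)))*(2*(-7) - 8) = (-2*(-1 - 4))*(-14 - 8) = -2*(-5)*(-22) = 10*(-22) = -220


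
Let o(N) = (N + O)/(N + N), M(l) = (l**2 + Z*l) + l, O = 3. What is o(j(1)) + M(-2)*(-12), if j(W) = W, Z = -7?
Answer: -190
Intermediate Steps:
M(l) = l**2 - 6*l (M(l) = (l**2 - 7*l) + l = l**2 - 6*l)
o(N) = (3 + N)/(2*N) (o(N) = (N + 3)/(N + N) = (3 + N)/((2*N)) = (3 + N)*(1/(2*N)) = (3 + N)/(2*N))
o(j(1)) + M(-2)*(-12) = (1/2)*(3 + 1)/1 - 2*(-6 - 2)*(-12) = (1/2)*1*4 - 2*(-8)*(-12) = 2 + 16*(-12) = 2 - 192 = -190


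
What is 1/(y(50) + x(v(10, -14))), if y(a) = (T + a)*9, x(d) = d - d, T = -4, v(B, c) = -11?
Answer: 1/414 ≈ 0.0024155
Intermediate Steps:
x(d) = 0
y(a) = -36 + 9*a (y(a) = (-4 + a)*9 = -36 + 9*a)
1/(y(50) + x(v(10, -14))) = 1/((-36 + 9*50) + 0) = 1/((-36 + 450) + 0) = 1/(414 + 0) = 1/414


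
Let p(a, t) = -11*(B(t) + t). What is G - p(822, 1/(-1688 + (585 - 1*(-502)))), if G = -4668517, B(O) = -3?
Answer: -2805798561/601 ≈ -4.6686e+6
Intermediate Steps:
p(a, t) = 33 - 11*t (p(a, t) = -11*(-3 + t) = 33 - 11*t)
G - p(822, 1/(-1688 + (585 - 1*(-502)))) = -4668517 - (33 - 11/(-1688 + (585 - 1*(-502)))) = -4668517 - (33 - 11/(-1688 + (585 + 502))) = -4668517 - (33 - 11/(-1688 + 1087)) = -4668517 - (33 - 11/(-601)) = -4668517 - (33 - 11*(-1/601)) = -4668517 - (33 + 11/601) = -4668517 - 1*19844/601 = -4668517 - 19844/601 = -2805798561/601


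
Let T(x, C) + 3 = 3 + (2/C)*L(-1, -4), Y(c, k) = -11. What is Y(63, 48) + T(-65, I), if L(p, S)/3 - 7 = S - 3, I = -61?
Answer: -11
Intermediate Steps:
L(p, S) = 12 + 3*S (L(p, S) = 21 + 3*(S - 3) = 21 + 3*(-3 + S) = 21 + (-9 + 3*S) = 12 + 3*S)
T(x, C) = 0 (T(x, C) = -3 + (3 + (2/C)*(12 + 3*(-4))) = -3 + (3 + (2/C)*(12 - 12)) = -3 + (3 + (2/C)*0) = -3 + (3 + 0) = -3 + 3 = 0)
Y(63, 48) + T(-65, I) = -11 + 0 = -11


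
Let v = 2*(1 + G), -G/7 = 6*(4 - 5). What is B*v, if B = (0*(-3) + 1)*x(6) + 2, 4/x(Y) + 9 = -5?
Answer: 1032/7 ≈ 147.43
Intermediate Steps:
x(Y) = -2/7 (x(Y) = 4/(-9 - 5) = 4/(-14) = 4*(-1/14) = -2/7)
G = 42 (G = -42*(4 - 5) = -42*(-1) = -7*(-6) = 42)
v = 86 (v = 2*(1 + 42) = 2*43 = 86)
B = 12/7 (B = (0*(-3) + 1)*(-2/7) + 2 = (0 + 1)*(-2/7) + 2 = 1*(-2/7) + 2 = -2/7 + 2 = 12/7 ≈ 1.7143)
B*v = (12/7)*86 = 1032/7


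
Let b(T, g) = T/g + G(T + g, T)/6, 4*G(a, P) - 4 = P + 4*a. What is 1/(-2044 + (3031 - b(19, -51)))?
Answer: 408/404633 ≈ 0.0010083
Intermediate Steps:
G(a, P) = 1 + a + P/4 (G(a, P) = 1 + (P + 4*a)/4 = 1 + (a + P/4) = 1 + a + P/4)
b(T, g) = ⅙ + g/6 + 5*T/24 + T/g (b(T, g) = T/g + (1 + (T + g) + T/4)/6 = T/g + (1 + g + 5*T/4)*(⅙) = T/g + (⅙ + g/6 + 5*T/24) = ⅙ + g/6 + 5*T/24 + T/g)
1/(-2044 + (3031 - b(19, -51))) = 1/(-2044 + (3031 - (19 + (1/24)*(-51)*(4 + 4*(-51) + 5*19))/(-51))) = 1/(-2044 + (3031 - (-1)*(19 + (1/24)*(-51)*(4 - 204 + 95))/51)) = 1/(-2044 + (3031 - (-1)*(19 + (1/24)*(-51)*(-105))/51)) = 1/(-2044 + (3031 - (-1)*(19 + 1785/8)/51)) = 1/(-2044 + (3031 - (-1)*1937/(51*8))) = 1/(-2044 + (3031 - 1*(-1937/408))) = 1/(-2044 + (3031 + 1937/408)) = 1/(-2044 + 1238585/408) = 1/(404633/408) = 408/404633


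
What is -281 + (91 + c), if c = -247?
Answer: -437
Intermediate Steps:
-281 + (91 + c) = -281 + (91 - 247) = -281 - 156 = -437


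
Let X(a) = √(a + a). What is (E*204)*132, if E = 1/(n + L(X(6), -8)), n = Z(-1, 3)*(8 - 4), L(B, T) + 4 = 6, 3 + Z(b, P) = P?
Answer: 13464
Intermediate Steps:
X(a) = √2*√a (X(a) = √(2*a) = √2*√a)
Z(b, P) = -3 + P
L(B, T) = 2 (L(B, T) = -4 + 6 = 2)
n = 0 (n = (-3 + 3)*(8 - 4) = 0*4 = 0)
E = ½ (E = 1/(0 + 2) = 1/2 = ½ ≈ 0.50000)
(E*204)*132 = ((½)*204)*132 = 102*132 = 13464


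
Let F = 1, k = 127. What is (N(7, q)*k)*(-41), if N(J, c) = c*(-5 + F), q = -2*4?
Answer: -166624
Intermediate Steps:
q = -8
N(J, c) = -4*c (N(J, c) = c*(-5 + 1) = c*(-4) = -4*c)
(N(7, q)*k)*(-41) = (-4*(-8)*127)*(-41) = (32*127)*(-41) = 4064*(-41) = -166624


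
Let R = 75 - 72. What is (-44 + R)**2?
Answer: 1681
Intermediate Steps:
R = 3
(-44 + R)**2 = (-44 + 3)**2 = (-41)**2 = 1681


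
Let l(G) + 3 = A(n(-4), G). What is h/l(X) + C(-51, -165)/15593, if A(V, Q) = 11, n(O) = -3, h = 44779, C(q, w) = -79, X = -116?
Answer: 698238315/124744 ≈ 5597.4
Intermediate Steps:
l(G) = 8 (l(G) = -3 + 11 = 8)
h/l(X) + C(-51, -165)/15593 = 44779/8 - 79/15593 = 698238315/124744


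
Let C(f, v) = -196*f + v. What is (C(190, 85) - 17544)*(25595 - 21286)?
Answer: -235697991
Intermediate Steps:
C(f, v) = v - 196*f
(C(190, 85) - 17544)*(25595 - 21286) = ((85 - 196*190) - 17544)*(25595 - 21286) = ((85 - 37240) - 17544)*4309 = (-37155 - 17544)*4309 = -54699*4309 = -235697991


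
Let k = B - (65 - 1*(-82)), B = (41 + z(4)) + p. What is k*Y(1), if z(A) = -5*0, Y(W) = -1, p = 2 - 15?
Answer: 119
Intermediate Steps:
p = -13
z(A) = 0
B = 28 (B = (41 + 0) - 13 = 41 - 13 = 28)
k = -119 (k = 28 - (65 - 1*(-82)) = 28 - (65 + 82) = 28 - 1*147 = 28 - 147 = -119)
k*Y(1) = -119*(-1) = 119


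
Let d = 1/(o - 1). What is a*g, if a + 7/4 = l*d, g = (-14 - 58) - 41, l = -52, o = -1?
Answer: -10961/4 ≈ -2740.3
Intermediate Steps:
d = -½ (d = 1/(-1 - 1) = 1/(-2) = -½ ≈ -0.50000)
g = -113 (g = -72 - 41 = -113)
a = 97/4 (a = -7/4 - 52*(-½) = -7/4 + 26 = 97/4 ≈ 24.250)
a*g = (97/4)*(-113) = -10961/4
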